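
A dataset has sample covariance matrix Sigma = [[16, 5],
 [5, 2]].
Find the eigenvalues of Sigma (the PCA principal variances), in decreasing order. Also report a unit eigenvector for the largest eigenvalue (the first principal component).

Step 1 — characteristic polynomial of 2×2 Sigma:
  det(Sigma - λI) = λ² - trace · λ + det = 0.
  trace = 16 + 2 = 18, det = 16·2 - (5)² = 7.
Step 2 — discriminant:
  Δ = trace² - 4·det = 324 - 28 = 296.
Step 3 — eigenvalues:
  λ = (trace ± √Δ)/2 = (18 ± 17.2047)/2,
  λ_1 = 17.6023,  λ_2 = 0.3977.

Step 4 — unit eigenvector for λ_1: solve (Sigma - λ_1 I)v = 0. First row:
  (16 - 17.6023)·v_x + (5)·v_y = 0, i.e. (-1.6023)·v_x + (5)·v_y = 0,
  so v ∝ (b, λ_1 - a) = (5, 1.6023) = u.
  ||u|| = √((5)² + (1.6023)²) = √(27.5674) ≈ 5.2505,
  v_1 = u/||u|| ≈ (0.9523, 0.3052) (||v_1|| = 1).

λ_1 = 17.6023,  λ_2 = 0.3977;  v_1 ≈ (0.9523, 0.3052)


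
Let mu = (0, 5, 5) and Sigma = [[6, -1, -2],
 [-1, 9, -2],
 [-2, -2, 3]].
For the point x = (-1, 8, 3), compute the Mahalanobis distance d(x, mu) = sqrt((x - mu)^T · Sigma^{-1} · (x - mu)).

Step 1 — centre the observation: (x - mu) = (-1, 3, -2).

Step 2 — invert Sigma (cofactor / det for 3×3, or solve directly):
  Sigma^{-1} = [[0.2527, 0.0769, 0.2198],
 [0.0769, 0.1538, 0.1538],
 [0.2198, 0.1538, 0.5824]].

Step 3 — form the quadratic (x - mu)^T · Sigma^{-1} · (x - mu):
  Sigma^{-1} · (x - mu) = (-0.4615, 0.0769, -0.9231).
  (x - mu)^T · [Sigma^{-1} · (x - mu)] = (-1)·(-0.4615) + (3)·(0.0769) + (-2)·(-0.9231) = 2.5385.

Step 4 — take square root: d = √(2.5385) ≈ 1.5933.

d(x, mu) = √(2.5385) ≈ 1.5933


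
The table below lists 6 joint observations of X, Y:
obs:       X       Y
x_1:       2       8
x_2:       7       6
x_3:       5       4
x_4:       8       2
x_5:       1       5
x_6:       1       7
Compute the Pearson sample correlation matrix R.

Step 1 — column means:
  mean(X) = (2 + 7 + 5 + 8 + 1 + 1) / 6 = 24/6 = 4
  mean(Y) = (8 + 6 + 4 + 2 + 5 + 7) / 6 = 32/6 = 5.3333

Step 2 — sample variances and covariances s[i,j] = (1/(n-1)) · Σ_k (x_{k,i} - mean_i) · (x_{k,j} - mean_j), with n-1 = 5:
  s[X,X] = ((-2)·(-2) + (3)·(3) + (1)·(1) + (4)·(4) + (-3)·(-3) + (-3)·(-3)) / 5 = 48/5 = 9.6
  s[X,Y] = ((-2)·(2.6667) + (3)·(0.6667) + (1)·(-1.3333) + (4)·(-3.3333) + (-3)·(-0.3333) + (-3)·(1.6667)) / 5 = -22/5 = -4.4
  s[Y,Y] = ((2.6667)·(2.6667) + (0.6667)·(0.6667) + (-1.3333)·(-1.3333) + (-3.3333)·(-3.3333) + (-0.3333)·(-0.3333) + (1.6667)·(1.6667)) / 5 = 23.3333/5 = 4.6667
  Sample standard deviations s_i = √(s[i,i]):
  s(X) = √(9.6) = 3.0984
  s(Y) = √(4.6667) = 2.1602

Step 3 — r_{ij} = s_{ij} / (s_i · s_j):
  r[X,X] = 1 (diagonal).
  r[X,Y] = -4.4 / (3.0984 · 2.1602) = -4.4 / 6.6933 = -0.6574
  r[Y,Y] = 1 (diagonal).

R is symmetric with unit diagonal. Assembling:

R = [[1, -0.6574],
 [-0.6574, 1]]


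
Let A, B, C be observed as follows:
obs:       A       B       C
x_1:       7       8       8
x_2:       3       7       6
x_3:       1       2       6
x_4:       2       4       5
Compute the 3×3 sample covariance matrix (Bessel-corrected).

Step 1 — column means:
  mean(A) = (7 + 3 + 1 + 2) / 4 = 13/4 = 3.25
  mean(B) = (8 + 7 + 2 + 4) / 4 = 21/4 = 5.25
  mean(C) = (8 + 6 + 6 + 5) / 4 = 25/4 = 6.25

Step 2 — sample covariance S[i,j] = (1/(n-1)) · Σ_k (x_{k,i} - mean_i) · (x_{k,j} - mean_j), with n-1 = 3.
  S[A,A] = ((3.75)·(3.75) + (-0.25)·(-0.25) + (-2.25)·(-2.25) + (-1.25)·(-1.25)) / 3 = 20.75/3 = 6.9167
  S[A,B] = ((3.75)·(2.75) + (-0.25)·(1.75) + (-2.25)·(-3.25) + (-1.25)·(-1.25)) / 3 = 18.75/3 = 6.25
  S[A,C] = ((3.75)·(1.75) + (-0.25)·(-0.25) + (-2.25)·(-0.25) + (-1.25)·(-1.25)) / 3 = 8.75/3 = 2.9167
  S[B,B] = ((2.75)·(2.75) + (1.75)·(1.75) + (-3.25)·(-3.25) + (-1.25)·(-1.25)) / 3 = 22.75/3 = 7.5833
  S[B,C] = ((2.75)·(1.75) + (1.75)·(-0.25) + (-3.25)·(-0.25) + (-1.25)·(-1.25)) / 3 = 6.75/3 = 2.25
  S[C,C] = ((1.75)·(1.75) + (-0.25)·(-0.25) + (-0.25)·(-0.25) + (-1.25)·(-1.25)) / 3 = 4.75/3 = 1.5833

S is symmetric (S[j,i] = S[i,j]). Assembling:

S = [[6.9167, 6.25, 2.9167],
 [6.25, 7.5833, 2.25],
 [2.9167, 2.25, 1.5833]]


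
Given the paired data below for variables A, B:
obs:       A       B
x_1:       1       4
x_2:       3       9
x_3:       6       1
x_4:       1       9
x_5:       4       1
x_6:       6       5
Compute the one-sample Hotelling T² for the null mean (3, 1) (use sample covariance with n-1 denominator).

Step 1 — sample mean vector:
  mean(A) = (1 + 3 + 6 + 1 + 4 + 6) / 6 = 21/6 = 3.5
  mean(B) = (4 + 9 + 1 + 9 + 1 + 5) / 6 = 29/6 = 4.8333
  x̄ = (3.5, 4.8333),  deviation x̄ - mu_0 = (3.5, 4.8333) - (3, 1) = (0.5, 3.8333).

Step 2 — sample covariance matrix, S[i,j] = (1/(n-1)) · Σ_k (x_{k,i} - mean_i) · (x_{k,j} - mean_j), divisor n-1 = 5:
  S[A,A] = ((-2.5)·(-2.5) + (-0.5)·(-0.5) + (2.5)·(2.5) + (-2.5)·(-2.5) + (0.5)·(0.5) + (2.5)·(2.5)) / 5 = 25.5/5 = 5.1
  S[A,B] = ((-2.5)·(-0.8333) + (-0.5)·(4.1667) + (2.5)·(-3.8333) + (-2.5)·(4.1667) + (0.5)·(-3.8333) + (2.5)·(0.1667)) / 5 = -21.5/5 = -4.3
  S[B,B] = ((-0.8333)·(-0.8333) + (4.1667)·(4.1667) + (-3.8333)·(-3.8333) + (4.1667)·(4.1667) + (-3.8333)·(-3.8333) + (0.1667)·(0.1667)) / 5 = 64.8333/5 = 12.9667
  S = [[5.1, -4.3],
 [-4.3, 12.9667]].

Step 3 — invert S. det(S) = 5.1·12.9667 - (-4.3)² = 47.64.
  S^{-1} = (1/det) · [[d, -b], [-b, a]] = [[0.2722, 0.0903],
 [0.0903, 0.1071]].

Step 4 — quadratic form (x̄ - mu_0)^T · S^{-1} · (x̄ - mu_0):
  S^{-1} · (x̄ - mu_0) = (0.4821, 0.4555),
  (x̄ - mu_0)^T · [...] = (0.5)·(0.4821) + (3.8333)·(0.4555) = 1.9871.

Step 5 — scale by n: T² = 6 · 1.9871 = 11.9228.

T² ≈ 11.9228


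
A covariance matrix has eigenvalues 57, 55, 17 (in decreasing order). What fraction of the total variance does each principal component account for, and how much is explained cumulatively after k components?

Step 1 — total variance = trace(Sigma) = Σ λ_i = 57 + 55 + 17 = 129.

Step 2 — fraction explained by component i = λ_i / Σ λ:
  PC1: 57/129 = 0.4419
  PC2: 55/129 = 0.4264
  PC3: 17/129 = 0.1318

Step 3 — cumulative fraction after k components = (λ_1 + ... + λ_k) / Σ λ:
  k = 1: 57/129 = 0.4419
  k = 2: (57 + 55)/129 = 112/129 = 0.8682
  k = 3: (57 + 55 + 17)/129 = 129/129 = 1

Summary (fraction, with percent):

explained: PC1 0.4419 (44.19%), PC2 0.4264 (42.64%), PC3 0.1318 (13.18%);  cumulative: 0.4419, 0.8682, 1


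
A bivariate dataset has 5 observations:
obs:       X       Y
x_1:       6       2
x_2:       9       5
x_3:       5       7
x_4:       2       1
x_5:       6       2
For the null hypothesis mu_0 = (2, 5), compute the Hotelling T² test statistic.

Step 1 — sample mean vector:
  mean(X) = (6 + 9 + 5 + 2 + 6) / 5 = 28/5 = 5.6
  mean(Y) = (2 + 5 + 7 + 1 + 2) / 5 = 17/5 = 3.4
  x̄ = (5.6, 3.4),  deviation x̄ - mu_0 = (5.6, 3.4) - (2, 5) = (3.6, -1.6).

Step 2 — sample covariance matrix, S[i,j] = (1/(n-1)) · Σ_k (x_{k,i} - mean_i) · (x_{k,j} - mean_j), divisor n-1 = 4:
  S[X,X] = ((0.4)·(0.4) + (3.4)·(3.4) + (-0.6)·(-0.6) + (-3.6)·(-3.6) + (0.4)·(0.4)) / 4 = 25.2/4 = 6.3
  S[X,Y] = ((0.4)·(-1.4) + (3.4)·(1.6) + (-0.6)·(3.6) + (-3.6)·(-2.4) + (0.4)·(-1.4)) / 4 = 10.8/4 = 2.7
  S[Y,Y] = ((-1.4)·(-1.4) + (1.6)·(1.6) + (3.6)·(3.6) + (-2.4)·(-2.4) + (-1.4)·(-1.4)) / 4 = 25.2/4 = 6.3
  S = [[6.3, 2.7],
 [2.7, 6.3]].

Step 3 — invert S. det(S) = 6.3·6.3 - (2.7)² = 32.4.
  S^{-1} = (1/det) · [[d, -b], [-b, a]] = [[0.1944, -0.0833],
 [-0.0833, 0.1944]].

Step 4 — quadratic form (x̄ - mu_0)^T · S^{-1} · (x̄ - mu_0):
  S^{-1} · (x̄ - mu_0) = (0.8333, -0.6111),
  (x̄ - mu_0)^T · [...] = (3.6)·(0.8333) + (-1.6)·(-0.6111) = 3.9778.

Step 5 — scale by n: T² = 5 · 3.9778 = 19.8889.

T² ≈ 19.8889


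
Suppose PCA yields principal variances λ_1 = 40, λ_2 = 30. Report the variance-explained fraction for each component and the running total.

Step 1 — total variance = trace(Sigma) = Σ λ_i = 40 + 30 = 70.

Step 2 — fraction explained by component i = λ_i / Σ λ:
  PC1: 40/70 = 0.5714
  PC2: 30/70 = 0.4286

Step 3 — cumulative fraction after k components = (λ_1 + ... + λ_k) / Σ λ:
  k = 1: 40/70 = 0.5714
  k = 2: (40 + 30)/70 = 70/70 = 1

Summary (fraction, with percent):

explained: PC1 0.5714 (57.14%), PC2 0.4286 (42.86%);  cumulative: 0.5714, 1


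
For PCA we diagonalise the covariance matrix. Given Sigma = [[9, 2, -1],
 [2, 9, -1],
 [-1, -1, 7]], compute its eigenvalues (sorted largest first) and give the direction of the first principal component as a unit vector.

Step 1 — characteristic polynomial p(λ) = det(λI - Sigma) = λ³ - tr·λ² + c_1·λ - det, where tr = trace, c_1 = sum of the principal 2×2 minors, det = det(Sigma):
  tr = 9 + 9 + 7 = 25,
  c_1 = (9·9 - (2)²) + (9·7 - (-1)²) + (9·7 - (-1)²) = 77 + 62 + 62 = 201,
  det = 9·(9·7 - (-1)²) - (2)·((2)·7 - (-1)·(-1)) + (-1)·((2)·(-1) - 9·(-1)) = 9·(62) - (2)·(13) + (-1)·(7) = 525.
  So p(λ) = λ³ - 25λ² + 201λ - 525.
Step 2 — look for an integer root (rational root theorem: any rational root is an integer divisor of 525). Testing λ = 7:
  p(7) = 343 - 1225 + 1407 - 525 = 0  ✓
  Dividing out (λ - 7): p(λ) = (λ - 7)(λ² - 18λ + 75).
Step 3 — remaining eigenvalues from the quadratic λ² - 18λ + 75 = 0:
  Δ = 18² - 4·75 = 324 - 300 = 24,  λ = (18 ± √24)/2 = (18 ± 4.899)/2 ≈ 11.4495 or 6.5505.
  Sorted: λ_1 = 11.4495,  λ_2 = 7,  λ_3 = 6.5505  (check: sum = 25 = tr ✓).

Step 4 — unit eigenvector for λ_1 ≈ 11.4495: v spans the null space of (Sigma - λ_1 I), whose rows are
  r_1 = (-2.4495, 2, -1),  r_2 = (2, -2.4495, -1),  r_3 = (-1, -1, -4.4495).
  v is orthogonal to every row, so take v ∝ r_1 × r_2 = ((2)·(-1) - (-1)·(-2.4495), (-1)·(2) - (-2.4495)·(-1), (-2.4495)·(-2.4495) - (2)·(2)) ≈ (-4.4495, -4.4495, 2).
  Rescale (multiply by -1 so the first nonzero entry is positive): u = (4.4495, 4.4495, -2).
  ||u|| = √((4.4495)² + (4.4495)² + (-2)²) = √(43.5959) ≈ 6.6027,  v_1 = u/||u|| ≈ (0.6739, 0.6739, -0.3029) (||v_1|| = 1).

λ_1 = 11.4495,  λ_2 = 7,  λ_3 = 6.5505;  v_1 ≈ (0.6739, 0.6739, -0.3029)


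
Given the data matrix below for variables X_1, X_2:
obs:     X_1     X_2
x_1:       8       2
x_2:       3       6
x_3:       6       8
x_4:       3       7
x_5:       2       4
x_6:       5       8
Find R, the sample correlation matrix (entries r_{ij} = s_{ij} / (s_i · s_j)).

Step 1 — column means:
  mean(X_1) = (8 + 3 + 6 + 3 + 2 + 5) / 6 = 27/6 = 4.5
  mean(X_2) = (2 + 6 + 8 + 7 + 4 + 8) / 6 = 35/6 = 5.8333

Step 2 — sample variances and covariances s[i,j] = (1/(n-1)) · Σ_k (x_{k,i} - mean_i) · (x_{k,j} - mean_j), with n-1 = 5:
  s[X_1,X_1] = ((3.5)·(3.5) + (-1.5)·(-1.5) + (1.5)·(1.5) + (-1.5)·(-1.5) + (-2.5)·(-2.5) + (0.5)·(0.5)) / 5 = 25.5/5 = 5.1
  s[X_1,X_2] = ((3.5)·(-3.8333) + (-1.5)·(0.1667) + (1.5)·(2.1667) + (-1.5)·(1.1667) + (-2.5)·(-1.8333) + (0.5)·(2.1667)) / 5 = -6.5/5 = -1.3
  s[X_2,X_2] = ((-3.8333)·(-3.8333) + (0.1667)·(0.1667) + (2.1667)·(2.1667) + (1.1667)·(1.1667) + (-1.8333)·(-1.8333) + (2.1667)·(2.1667)) / 5 = 28.8333/5 = 5.7667
  Sample standard deviations s_i = √(s[i,i]):
  s(X_1) = √(5.1) = 2.2583
  s(X_2) = √(5.7667) = 2.4014

Step 3 — r_{ij} = s_{ij} / (s_i · s_j):
  r[X_1,X_1] = 1 (diagonal).
  r[X_1,X_2] = -1.3 / (2.2583 · 2.4014) = -1.3 / 5.4231 = -0.2397
  r[X_2,X_2] = 1 (diagonal).

R is symmetric with unit diagonal. Assembling:

R = [[1, -0.2397],
 [-0.2397, 1]]


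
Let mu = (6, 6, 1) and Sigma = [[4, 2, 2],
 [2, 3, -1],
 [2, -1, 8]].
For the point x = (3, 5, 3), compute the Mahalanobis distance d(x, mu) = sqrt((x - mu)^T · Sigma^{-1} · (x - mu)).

Step 1 — centre the observation: (x - mu) = (-3, -1, 2).

Step 2 — invert Sigma (cofactor / det for 3×3, or solve directly):
  Sigma^{-1} = [[0.575, -0.45, -0.2],
 [-0.45, 0.7, 0.2],
 [-0.2, 0.2, 0.2]].

Step 3 — form the quadratic (x - mu)^T · Sigma^{-1} · (x - mu):
  Sigma^{-1} · (x - mu) = (-1.675, 1.05, 0.8).
  (x - mu)^T · [Sigma^{-1} · (x - mu)] = (-3)·(-1.675) + (-1)·(1.05) + (2)·(0.8) = 5.575.

Step 4 — take square root: d = √(5.575) ≈ 2.3611.

d(x, mu) = √(5.575) ≈ 2.3611


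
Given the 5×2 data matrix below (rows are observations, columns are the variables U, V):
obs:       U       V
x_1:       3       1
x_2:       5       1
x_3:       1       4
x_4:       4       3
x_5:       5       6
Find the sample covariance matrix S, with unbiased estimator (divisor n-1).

Step 1 — column means:
  mean(U) = (3 + 5 + 1 + 4 + 5) / 5 = 18/5 = 3.6
  mean(V) = (1 + 1 + 4 + 3 + 6) / 5 = 15/5 = 3

Step 2 — sample covariance S[i,j] = (1/(n-1)) · Σ_k (x_{k,i} - mean_i) · (x_{k,j} - mean_j), with n-1 = 4.
  S[U,U] = ((-0.6)·(-0.6) + (1.4)·(1.4) + (-2.6)·(-2.6) + (0.4)·(0.4) + (1.4)·(1.4)) / 4 = 11.2/4 = 2.8
  S[U,V] = ((-0.6)·(-2) + (1.4)·(-2) + (-2.6)·(1) + (0.4)·(0) + (1.4)·(3)) / 4 = 0/4 = 0
  S[V,V] = ((-2)·(-2) + (-2)·(-2) + (1)·(1) + (0)·(0) + (3)·(3)) / 4 = 18/4 = 4.5

S is symmetric (S[j,i] = S[i,j]). Assembling:

S = [[2.8, 0],
 [0, 4.5]]


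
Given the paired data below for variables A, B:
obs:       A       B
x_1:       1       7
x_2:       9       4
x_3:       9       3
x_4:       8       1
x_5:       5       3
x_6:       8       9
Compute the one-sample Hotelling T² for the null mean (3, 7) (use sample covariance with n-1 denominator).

Step 1 — sample mean vector:
  mean(A) = (1 + 9 + 9 + 8 + 5 + 8) / 6 = 40/6 = 6.6667
  mean(B) = (7 + 4 + 3 + 1 + 3 + 9) / 6 = 27/6 = 4.5
  x̄ = (6.6667, 4.5),  deviation x̄ - mu_0 = (6.6667, 4.5) - (3, 7) = (3.6667, -2.5).

Step 2 — sample covariance matrix, S[i,j] = (1/(n-1)) · Σ_k (x_{k,i} - mean_i) · (x_{k,j} - mean_j), divisor n-1 = 5:
  S[A,A] = ((-5.6667)·(-5.6667) + (2.3333)·(2.3333) + (2.3333)·(2.3333) + (1.3333)·(1.3333) + (-1.6667)·(-1.6667) + (1.3333)·(1.3333)) / 5 = 49.3333/5 = 9.8667
  S[A,B] = ((-5.6667)·(2.5) + (2.3333)·(-0.5) + (2.3333)·(-1.5) + (1.3333)·(-3.5) + (-1.6667)·(-1.5) + (1.3333)·(4.5)) / 5 = -15/5 = -3
  S[B,B] = ((2.5)·(2.5) + (-0.5)·(-0.5) + (-1.5)·(-1.5) + (-3.5)·(-3.5) + (-1.5)·(-1.5) + (4.5)·(4.5)) / 5 = 43.5/5 = 8.7
  S = [[9.8667, -3],
 [-3, 8.7]].

Step 3 — invert S. det(S) = 9.8667·8.7 - (-3)² = 76.84.
  S^{-1} = (1/det) · [[d, -b], [-b, a]] = [[0.1132, 0.039],
 [0.039, 0.1284]].

Step 4 — quadratic form (x̄ - mu_0)^T · S^{-1} · (x̄ - mu_0):
  S^{-1} · (x̄ - mu_0) = (0.3175, -0.1779),
  (x̄ - mu_0)^T · [...] = (3.6667)·(0.3175) + (-2.5)·(-0.1779) = 1.609.

Step 5 — scale by n: T² = 6 · 1.609 = 9.6538.

T² ≈ 9.6538


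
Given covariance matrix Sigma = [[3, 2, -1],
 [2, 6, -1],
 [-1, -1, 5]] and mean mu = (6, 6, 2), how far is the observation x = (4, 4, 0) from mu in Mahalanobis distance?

Step 1 — centre the observation: (x - mu) = (-2, -2, -2).

Step 2 — invert Sigma (cofactor / det for 3×3, or solve directly):
  Sigma^{-1} = [[0.4462, -0.1385, 0.0615],
 [-0.1385, 0.2154, 0.0154],
 [0.0615, 0.0154, 0.2154]].

Step 3 — form the quadratic (x - mu)^T · Sigma^{-1} · (x - mu):
  Sigma^{-1} · (x - mu) = (-0.7385, -0.1846, -0.5846).
  (x - mu)^T · [Sigma^{-1} · (x - mu)] = (-2)·(-0.7385) + (-2)·(-0.1846) + (-2)·(-0.5846) = 3.0154.

Step 4 — take square root: d = √(3.0154) ≈ 1.7365.

d(x, mu) = √(3.0154) ≈ 1.7365


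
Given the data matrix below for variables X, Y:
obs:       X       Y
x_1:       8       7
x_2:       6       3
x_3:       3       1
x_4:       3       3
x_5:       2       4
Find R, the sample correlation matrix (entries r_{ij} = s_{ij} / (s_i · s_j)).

Step 1 — column means:
  mean(X) = (8 + 6 + 3 + 3 + 2) / 5 = 22/5 = 4.4
  mean(Y) = (7 + 3 + 1 + 3 + 4) / 5 = 18/5 = 3.6

Step 2 — sample variances and covariances s[i,j] = (1/(n-1)) · Σ_k (x_{k,i} - mean_i) · (x_{k,j} - mean_j), with n-1 = 4:
  s[X,X] = ((3.6)·(3.6) + (1.6)·(1.6) + (-1.4)·(-1.4) + (-1.4)·(-1.4) + (-2.4)·(-2.4)) / 4 = 25.2/4 = 6.3
  s[X,Y] = ((3.6)·(3.4) + (1.6)·(-0.6) + (-1.4)·(-2.6) + (-1.4)·(-0.6) + (-2.4)·(0.4)) / 4 = 14.8/4 = 3.7
  s[Y,Y] = ((3.4)·(3.4) + (-0.6)·(-0.6) + (-2.6)·(-2.6) + (-0.6)·(-0.6) + (0.4)·(0.4)) / 4 = 19.2/4 = 4.8
  Sample standard deviations s_i = √(s[i,i]):
  s(X) = √(6.3) = 2.51
  s(Y) = √(4.8) = 2.1909

Step 3 — r_{ij} = s_{ij} / (s_i · s_j):
  r[X,X] = 1 (diagonal).
  r[X,Y] = 3.7 / (2.51 · 2.1909) = 3.7 / 5.4991 = 0.6728
  r[Y,Y] = 1 (diagonal).

R is symmetric with unit diagonal. Assembling:

R = [[1, 0.6728],
 [0.6728, 1]]


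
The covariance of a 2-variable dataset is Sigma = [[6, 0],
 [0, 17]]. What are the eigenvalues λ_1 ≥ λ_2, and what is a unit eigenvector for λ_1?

Step 1 — characteristic polynomial of 2×2 Sigma:
  det(Sigma - λI) = λ² - trace · λ + det = 0.
  trace = 6 + 17 = 23, det = 6·17 - (0)² = 102.
Step 2 — discriminant:
  Δ = trace² - 4·det = 529 - 408 = 121.
Step 3 — eigenvalues:
  λ = (trace ± √Δ)/2 = (23 ± 11)/2,
  λ_1 = 17,  λ_2 = 6.

Step 4 — unit eigenvector for λ_1: Sigma is diagonal, so its eigenvectors are the coordinate axes. λ_1 = 17 is the diagonal entry on the second coordinate axis, hence
  v_1 = (0, 1) (||v_1|| = 1).

λ_1 = 17,  λ_2 = 6;  v_1 ≈ (0, 1)


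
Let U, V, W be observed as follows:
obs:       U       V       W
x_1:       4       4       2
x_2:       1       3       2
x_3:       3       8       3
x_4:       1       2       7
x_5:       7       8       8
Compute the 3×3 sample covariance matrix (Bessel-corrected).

Step 1 — column means:
  mean(U) = (4 + 1 + 3 + 1 + 7) / 5 = 16/5 = 3.2
  mean(V) = (4 + 3 + 8 + 2 + 8) / 5 = 25/5 = 5
  mean(W) = (2 + 2 + 3 + 7 + 8) / 5 = 22/5 = 4.4

Step 2 — sample covariance S[i,j] = (1/(n-1)) · Σ_k (x_{k,i} - mean_i) · (x_{k,j} - mean_j), with n-1 = 4.
  S[U,U] = ((0.8)·(0.8) + (-2.2)·(-2.2) + (-0.2)·(-0.2) + (-2.2)·(-2.2) + (3.8)·(3.8)) / 4 = 24.8/4 = 6.2
  S[U,V] = ((0.8)·(-1) + (-2.2)·(-2) + (-0.2)·(3) + (-2.2)·(-3) + (3.8)·(3)) / 4 = 21/4 = 5.25
  S[U,W] = ((0.8)·(-2.4) + (-2.2)·(-2.4) + (-0.2)·(-1.4) + (-2.2)·(2.6) + (3.8)·(3.6)) / 4 = 11.6/4 = 2.9
  S[V,V] = ((-1)·(-1) + (-2)·(-2) + (3)·(3) + (-3)·(-3) + (3)·(3)) / 4 = 32/4 = 8
  S[V,W] = ((-1)·(-2.4) + (-2)·(-2.4) + (3)·(-1.4) + (-3)·(2.6) + (3)·(3.6)) / 4 = 6/4 = 1.5
  S[W,W] = ((-2.4)·(-2.4) + (-2.4)·(-2.4) + (-1.4)·(-1.4) + (2.6)·(2.6) + (3.6)·(3.6)) / 4 = 33.2/4 = 8.3

S is symmetric (S[j,i] = S[i,j]). Assembling:

S = [[6.2, 5.25, 2.9],
 [5.25, 8, 1.5],
 [2.9, 1.5, 8.3]]


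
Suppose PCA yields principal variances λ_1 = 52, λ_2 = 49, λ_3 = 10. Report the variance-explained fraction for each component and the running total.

Step 1 — total variance = trace(Sigma) = Σ λ_i = 52 + 49 + 10 = 111.

Step 2 — fraction explained by component i = λ_i / Σ λ:
  PC1: 52/111 = 0.4685
  PC2: 49/111 = 0.4414
  PC3: 10/111 = 0.0901

Step 3 — cumulative fraction after k components = (λ_1 + ... + λ_k) / Σ λ:
  k = 1: 52/111 = 0.4685
  k = 2: (52 + 49)/111 = 101/111 = 0.9099
  k = 3: (52 + 49 + 10)/111 = 111/111 = 1

Summary (fraction, with percent):

explained: PC1 0.4685 (46.85%), PC2 0.4414 (44.14%), PC3 0.0901 (9.01%);  cumulative: 0.4685, 0.9099, 1


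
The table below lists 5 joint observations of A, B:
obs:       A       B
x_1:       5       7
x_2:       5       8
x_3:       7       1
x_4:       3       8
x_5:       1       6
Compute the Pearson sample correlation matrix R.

Step 1 — column means:
  mean(A) = (5 + 5 + 7 + 3 + 1) / 5 = 21/5 = 4.2
  mean(B) = (7 + 8 + 1 + 8 + 6) / 5 = 30/5 = 6

Step 2 — sample variances and covariances s[i,j] = (1/(n-1)) · Σ_k (x_{k,i} - mean_i) · (x_{k,j} - mean_j), with n-1 = 4:
  s[A,A] = ((0.8)·(0.8) + (0.8)·(0.8) + (2.8)·(2.8) + (-1.2)·(-1.2) + (-3.2)·(-3.2)) / 4 = 20.8/4 = 5.2
  s[A,B] = ((0.8)·(1) + (0.8)·(2) + (2.8)·(-5) + (-1.2)·(2) + (-3.2)·(0)) / 4 = -14/4 = -3.5
  s[B,B] = ((1)·(1) + (2)·(2) + (-5)·(-5) + (2)·(2) + (0)·(0)) / 4 = 34/4 = 8.5
  Sample standard deviations s_i = √(s[i,i]):
  s(A) = √(5.2) = 2.2804
  s(B) = √(8.5) = 2.9155

Step 3 — r_{ij} = s_{ij} / (s_i · s_j):
  r[A,A] = 1 (diagonal).
  r[A,B] = -3.5 / (2.2804 · 2.9155) = -3.5 / 6.6483 = -0.5264
  r[B,B] = 1 (diagonal).

R is symmetric with unit diagonal. Assembling:

R = [[1, -0.5264],
 [-0.5264, 1]]


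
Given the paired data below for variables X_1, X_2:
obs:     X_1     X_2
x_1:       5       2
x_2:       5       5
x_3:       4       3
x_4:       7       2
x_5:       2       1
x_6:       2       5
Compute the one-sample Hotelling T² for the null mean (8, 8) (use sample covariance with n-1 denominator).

Step 1 — sample mean vector:
  mean(X_1) = (5 + 5 + 4 + 7 + 2 + 2) / 6 = 25/6 = 4.1667
  mean(X_2) = (2 + 5 + 3 + 2 + 1 + 5) / 6 = 18/6 = 3
  x̄ = (4.1667, 3),  deviation x̄ - mu_0 = (4.1667, 3) - (8, 8) = (-3.8333, -5).

Step 2 — sample covariance matrix, S[i,j] = (1/(n-1)) · Σ_k (x_{k,i} - mean_i) · (x_{k,j} - mean_j), divisor n-1 = 5:
  S[X_1,X_1] = ((0.8333)·(0.8333) + (0.8333)·(0.8333) + (-0.1667)·(-0.1667) + (2.8333)·(2.8333) + (-2.1667)·(-2.1667) + (-2.1667)·(-2.1667)) / 5 = 18.8333/5 = 3.7667
  S[X_1,X_2] = ((0.8333)·(-1) + (0.8333)·(2) + (-0.1667)·(0) + (2.8333)·(-1) + (-2.1667)·(-2) + (-2.1667)·(2)) / 5 = -2/5 = -0.4
  S[X_2,X_2] = ((-1)·(-1) + (2)·(2) + (0)·(0) + (-1)·(-1) + (-2)·(-2) + (2)·(2)) / 5 = 14/5 = 2.8
  S = [[3.7667, -0.4],
 [-0.4, 2.8]].

Step 3 — invert S. det(S) = 3.7667·2.8 - (-0.4)² = 10.3867.
  S^{-1} = (1/det) · [[d, -b], [-b, a]] = [[0.2696, 0.0385],
 [0.0385, 0.3626]].

Step 4 — quadratic form (x̄ - mu_0)^T · S^{-1} · (x̄ - mu_0):
  S^{-1} · (x̄ - mu_0) = (-1.2259, -1.9608),
  (x̄ - mu_0)^T · [...] = (-3.8333)·(-1.2259) + (-5)·(-1.9608) = 14.5036.

Step 5 — scale by n: T² = 6 · 14.5036 = 87.0218.

T² ≈ 87.0218


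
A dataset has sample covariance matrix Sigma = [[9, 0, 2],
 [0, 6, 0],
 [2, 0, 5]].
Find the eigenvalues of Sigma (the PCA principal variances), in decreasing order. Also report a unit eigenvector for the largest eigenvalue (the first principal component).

Step 1 — characteristic polynomial p(λ) = det(λI - Sigma) = λ³ - tr·λ² + c_1·λ - det, where tr = trace, c_1 = sum of the principal 2×2 minors, det = det(Sigma):
  tr = 9 + 6 + 5 = 20,
  c_1 = (9·6 - (0)²) + (9·5 - (2)²) + (6·5 - (0)²) = 54 + 41 + 30 = 125,
  det = 9·(6·5 - (0)²) - (0)·((0)·5 - (0)·(2)) + (2)·((0)·(0) - 6·(2)) = 9·(30) - (0)·(0) + (2)·(-12) = 246.
  So p(λ) = λ³ - 20λ² + 125λ - 246.
Step 2 — look for an integer root (rational root theorem: any rational root is an integer divisor of 246). Testing λ = 6:
  p(6) = 216 - 720 + 750 - 246 = 0  ✓
  Dividing out (λ - 6): p(λ) = (λ - 6)(λ² - 14λ + 41).
Step 3 — remaining eigenvalues from the quadratic λ² - 14λ + 41 = 0:
  Δ = 14² - 4·41 = 196 - 164 = 32,  λ = (14 ± √32)/2 = (14 ± 5.6569)/2 ≈ 9.8284 or 4.1716.
  Sorted: λ_1 = 9.8284,  λ_2 = 6,  λ_3 = 4.1716  (check: sum = 20 = tr ✓).

Step 4 — unit eigenvector for λ_1 ≈ 9.8284: v spans the null space of (Sigma - λ_1 I), whose rows are
  r_1 = (-0.8284, 0, 2),  r_2 = (0, -3.8284, 0),  r_3 = (2, 0, -4.8284).
  v is orthogonal to every row, so take v ∝ r_1 × r_2 = ((0)·(0) - (2)·(-3.8284), (2)·(0) - (-0.8284)·(0), (-0.8284)·(-3.8284) - (0)·(0)) ≈ (7.6569, 0, 3.1716).
  Let u = (7.6569, 0, 3.1716).
  ||u|| = √((7.6569)² + (0)² + (3.1716)²) = √(68.6863) ≈ 8.2877,  v_1 = u/||u|| ≈ (0.9239, 0, 0.3827) (||v_1|| = 1).

λ_1 = 9.8284,  λ_2 = 6,  λ_3 = 4.1716;  v_1 ≈ (0.9239, 0, 0.3827)


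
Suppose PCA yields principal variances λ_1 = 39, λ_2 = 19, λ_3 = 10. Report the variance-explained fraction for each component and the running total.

Step 1 — total variance = trace(Sigma) = Σ λ_i = 39 + 19 + 10 = 68.

Step 2 — fraction explained by component i = λ_i / Σ λ:
  PC1: 39/68 = 0.5735
  PC2: 19/68 = 0.2794
  PC3: 10/68 = 0.1471

Step 3 — cumulative fraction after k components = (λ_1 + ... + λ_k) / Σ λ:
  k = 1: 39/68 = 0.5735
  k = 2: (39 + 19)/68 = 58/68 = 0.8529
  k = 3: (39 + 19 + 10)/68 = 68/68 = 1

Summary (fraction, with percent):

explained: PC1 0.5735 (57.35%), PC2 0.2794 (27.94%), PC3 0.1471 (14.71%);  cumulative: 0.5735, 0.8529, 1


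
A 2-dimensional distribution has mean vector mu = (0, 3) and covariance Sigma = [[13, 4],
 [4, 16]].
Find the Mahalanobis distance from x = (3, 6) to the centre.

Step 1 — centre the observation: (x - mu) = (3, 3).

Step 2 — invert Sigma. det(Sigma) = 13·16 - (4)² = 192.
  Sigma^{-1} = (1/det) · [[d, -b], [-b, a]] = [[0.0833, -0.0208],
 [-0.0208, 0.0677]].

Step 3 — form the quadratic (x - mu)^T · Sigma^{-1} · (x - mu):
  Sigma^{-1} · (x - mu) = (0.1875, 0.1406).
  (x - mu)^T · [Sigma^{-1} · (x - mu)] = (3)·(0.1875) + (3)·(0.1406) = 0.9844.

Step 4 — take square root: d = √(0.9844) ≈ 0.9922.

d(x, mu) = √(0.9844) ≈ 0.9922


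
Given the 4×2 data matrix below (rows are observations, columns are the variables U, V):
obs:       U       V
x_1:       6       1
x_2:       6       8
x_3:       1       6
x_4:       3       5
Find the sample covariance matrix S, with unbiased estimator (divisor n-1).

Step 1 — column means:
  mean(U) = (6 + 6 + 1 + 3) / 4 = 16/4 = 4
  mean(V) = (1 + 8 + 6 + 5) / 4 = 20/4 = 5

Step 2 — sample covariance S[i,j] = (1/(n-1)) · Σ_k (x_{k,i} - mean_i) · (x_{k,j} - mean_j), with n-1 = 3.
  S[U,U] = ((2)·(2) + (2)·(2) + (-3)·(-3) + (-1)·(-1)) / 3 = 18/3 = 6
  S[U,V] = ((2)·(-4) + (2)·(3) + (-3)·(1) + (-1)·(0)) / 3 = -5/3 = -1.6667
  S[V,V] = ((-4)·(-4) + (3)·(3) + (1)·(1) + (0)·(0)) / 3 = 26/3 = 8.6667

S is symmetric (S[j,i] = S[i,j]). Assembling:

S = [[6, -1.6667],
 [-1.6667, 8.6667]]


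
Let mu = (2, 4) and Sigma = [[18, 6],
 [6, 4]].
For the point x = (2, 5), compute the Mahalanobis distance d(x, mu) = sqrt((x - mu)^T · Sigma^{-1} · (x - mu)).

Step 1 — centre the observation: (x - mu) = (0, 1).

Step 2 — invert Sigma. det(Sigma) = 18·4 - (6)² = 36.
  Sigma^{-1} = (1/det) · [[d, -b], [-b, a]] = [[0.1111, -0.1667],
 [-0.1667, 0.5]].

Step 3 — form the quadratic (x - mu)^T · Sigma^{-1} · (x - mu):
  Sigma^{-1} · (x - mu) = (-0.1667, 0.5).
  (x - mu)^T · [Sigma^{-1} · (x - mu)] = (0)·(-0.1667) + (1)·(0.5) = 0.5.

Step 4 — take square root: d = √(0.5) ≈ 0.7071.

d(x, mu) = √(0.5) ≈ 0.7071


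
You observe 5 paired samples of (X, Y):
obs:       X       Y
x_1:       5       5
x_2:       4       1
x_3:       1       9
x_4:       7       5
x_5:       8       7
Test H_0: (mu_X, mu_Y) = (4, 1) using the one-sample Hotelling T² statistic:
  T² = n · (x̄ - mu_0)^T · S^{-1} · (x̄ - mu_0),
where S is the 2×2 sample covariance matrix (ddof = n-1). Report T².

Step 1 — sample mean vector:
  mean(X) = (5 + 4 + 1 + 7 + 8) / 5 = 25/5 = 5
  mean(Y) = (5 + 1 + 9 + 5 + 7) / 5 = 27/5 = 5.4
  x̄ = (5, 5.4),  deviation x̄ - mu_0 = (5, 5.4) - (4, 1) = (1, 4.4).

Step 2 — sample covariance matrix, S[i,j] = (1/(n-1)) · Σ_k (x_{k,i} - mean_i) · (x_{k,j} - mean_j), divisor n-1 = 4:
  S[X,X] = ((0)·(0) + (-1)·(-1) + (-4)·(-4) + (2)·(2) + (3)·(3)) / 4 = 30/4 = 7.5
  S[X,Y] = ((0)·(-0.4) + (-1)·(-4.4) + (-4)·(3.6) + (2)·(-0.4) + (3)·(1.6)) / 4 = -6/4 = -1.5
  S[Y,Y] = ((-0.4)·(-0.4) + (-4.4)·(-4.4) + (3.6)·(3.6) + (-0.4)·(-0.4) + (1.6)·(1.6)) / 4 = 35.2/4 = 8.8
  S = [[7.5, -1.5],
 [-1.5, 8.8]].

Step 3 — invert S. det(S) = 7.5·8.8 - (-1.5)² = 63.75.
  S^{-1} = (1/det) · [[d, -b], [-b, a]] = [[0.138, 0.0235],
 [0.0235, 0.1176]].

Step 4 — quadratic form (x̄ - mu_0)^T · S^{-1} · (x̄ - mu_0):
  S^{-1} · (x̄ - mu_0) = (0.2416, 0.5412),
  (x̄ - mu_0)^T · [...] = (1)·(0.2416) + (4.4)·(0.5412) = 2.6227.

Step 5 — scale by n: T² = 5 · 2.6227 = 13.1137.

T² ≈ 13.1137


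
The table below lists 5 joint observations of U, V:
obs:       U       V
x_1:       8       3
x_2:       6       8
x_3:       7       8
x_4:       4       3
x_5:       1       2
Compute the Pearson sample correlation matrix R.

Step 1 — column means:
  mean(U) = (8 + 6 + 7 + 4 + 1) / 5 = 26/5 = 5.2
  mean(V) = (3 + 8 + 8 + 3 + 2) / 5 = 24/5 = 4.8

Step 2 — sample variances and covariances s[i,j] = (1/(n-1)) · Σ_k (x_{k,i} - mean_i) · (x_{k,j} - mean_j), with n-1 = 4:
  s[U,U] = ((2.8)·(2.8) + (0.8)·(0.8) + (1.8)·(1.8) + (-1.2)·(-1.2) + (-4.2)·(-4.2)) / 4 = 30.8/4 = 7.7
  s[U,V] = ((2.8)·(-1.8) + (0.8)·(3.2) + (1.8)·(3.2) + (-1.2)·(-1.8) + (-4.2)·(-2.8)) / 4 = 17.2/4 = 4.3
  s[V,V] = ((-1.8)·(-1.8) + (3.2)·(3.2) + (3.2)·(3.2) + (-1.8)·(-1.8) + (-2.8)·(-2.8)) / 4 = 34.8/4 = 8.7
  Sample standard deviations s_i = √(s[i,i]):
  s(U) = √(7.7) = 2.7749
  s(V) = √(8.7) = 2.9496

Step 3 — r_{ij} = s_{ij} / (s_i · s_j):
  r[U,U] = 1 (diagonal).
  r[U,V] = 4.3 / (2.7749 · 2.9496) = 4.3 / 8.1847 = 0.5254
  r[V,V] = 1 (diagonal).

R is symmetric with unit diagonal. Assembling:

R = [[1, 0.5254],
 [0.5254, 1]]


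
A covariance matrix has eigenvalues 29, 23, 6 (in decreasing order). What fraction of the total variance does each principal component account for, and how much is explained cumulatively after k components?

Step 1 — total variance = trace(Sigma) = Σ λ_i = 29 + 23 + 6 = 58.

Step 2 — fraction explained by component i = λ_i / Σ λ:
  PC1: 29/58 = 0.5
  PC2: 23/58 = 0.3966
  PC3: 6/58 = 0.1034

Step 3 — cumulative fraction after k components = (λ_1 + ... + λ_k) / Σ λ:
  k = 1: 29/58 = 0.5
  k = 2: (29 + 23)/58 = 52/58 = 0.8966
  k = 3: (29 + 23 + 6)/58 = 58/58 = 1

Summary (fraction, with percent):

explained: PC1 0.5 (50%), PC2 0.3966 (39.66%), PC3 0.1034 (10.34%);  cumulative: 0.5, 0.8966, 1


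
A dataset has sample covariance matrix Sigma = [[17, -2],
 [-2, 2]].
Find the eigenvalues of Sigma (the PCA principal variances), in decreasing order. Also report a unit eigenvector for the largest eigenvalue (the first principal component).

Step 1 — characteristic polynomial of 2×2 Sigma:
  det(Sigma - λI) = λ² - trace · λ + det = 0.
  trace = 17 + 2 = 19, det = 17·2 - (-2)² = 30.
Step 2 — discriminant:
  Δ = trace² - 4·det = 361 - 120 = 241.
Step 3 — eigenvalues:
  λ = (trace ± √Δ)/2 = (19 ± 15.5242)/2,
  λ_1 = 17.2621,  λ_2 = 1.7379.

Step 4 — unit eigenvector for λ_1: solve (Sigma - λ_1 I)v = 0. First row:
  (17 - 17.2621)·v_x + (-2)·v_y = 0, i.e. (-0.2621)·v_x + (-2)·v_y = 0,
  so v ∝ (b, λ_1 - a) = (-2, 0.2621); multiply by -1 so the first entry is positive: u = (2, -0.2621).
  ||u|| = √((2)² + (-0.2621)²) = √(4.0687) ≈ 2.0171,
  v_1 = u/||u|| ≈ (0.9915, -0.1299) (||v_1|| = 1).

λ_1 = 17.2621,  λ_2 = 1.7379;  v_1 ≈ (0.9915, -0.1299)


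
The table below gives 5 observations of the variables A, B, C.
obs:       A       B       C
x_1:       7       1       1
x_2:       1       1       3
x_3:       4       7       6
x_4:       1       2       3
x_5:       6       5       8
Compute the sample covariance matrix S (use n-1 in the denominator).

Step 1 — column means:
  mean(A) = (7 + 1 + 4 + 1 + 6) / 5 = 19/5 = 3.8
  mean(B) = (1 + 1 + 7 + 2 + 5) / 5 = 16/5 = 3.2
  mean(C) = (1 + 3 + 6 + 3 + 8) / 5 = 21/5 = 4.2

Step 2 — sample covariance S[i,j] = (1/(n-1)) · Σ_k (x_{k,i} - mean_i) · (x_{k,j} - mean_j), with n-1 = 4.
  S[A,A] = ((3.2)·(3.2) + (-2.8)·(-2.8) + (0.2)·(0.2) + (-2.8)·(-2.8) + (2.2)·(2.2)) / 4 = 30.8/4 = 7.7
  S[A,B] = ((3.2)·(-2.2) + (-2.8)·(-2.2) + (0.2)·(3.8) + (-2.8)·(-1.2) + (2.2)·(1.8)) / 4 = 7.2/4 = 1.8
  S[A,C] = ((3.2)·(-3.2) + (-2.8)·(-1.2) + (0.2)·(1.8) + (-2.8)·(-1.2) + (2.2)·(3.8)) / 4 = 5.2/4 = 1.3
  S[B,B] = ((-2.2)·(-2.2) + (-2.2)·(-2.2) + (3.8)·(3.8) + (-1.2)·(-1.2) + (1.8)·(1.8)) / 4 = 28.8/4 = 7.2
  S[B,C] = ((-2.2)·(-3.2) + (-2.2)·(-1.2) + (3.8)·(1.8) + (-1.2)·(-1.2) + (1.8)·(3.8)) / 4 = 24.8/4 = 6.2
  S[C,C] = ((-3.2)·(-3.2) + (-1.2)·(-1.2) + (1.8)·(1.8) + (-1.2)·(-1.2) + (3.8)·(3.8)) / 4 = 30.8/4 = 7.7

S is symmetric (S[j,i] = S[i,j]). Assembling:

S = [[7.7, 1.8, 1.3],
 [1.8, 7.2, 6.2],
 [1.3, 6.2, 7.7]]


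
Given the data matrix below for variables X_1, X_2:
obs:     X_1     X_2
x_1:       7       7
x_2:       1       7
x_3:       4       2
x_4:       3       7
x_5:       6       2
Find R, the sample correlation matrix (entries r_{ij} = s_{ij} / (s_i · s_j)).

Step 1 — column means:
  mean(X_1) = (7 + 1 + 4 + 3 + 6) / 5 = 21/5 = 4.2
  mean(X_2) = (7 + 7 + 2 + 7 + 2) / 5 = 25/5 = 5

Step 2 — sample variances and covariances s[i,j] = (1/(n-1)) · Σ_k (x_{k,i} - mean_i) · (x_{k,j} - mean_j), with n-1 = 4:
  s[X_1,X_1] = ((2.8)·(2.8) + (-3.2)·(-3.2) + (-0.2)·(-0.2) + (-1.2)·(-1.2) + (1.8)·(1.8)) / 4 = 22.8/4 = 5.7
  s[X_1,X_2] = ((2.8)·(2) + (-3.2)·(2) + (-0.2)·(-3) + (-1.2)·(2) + (1.8)·(-3)) / 4 = -8/4 = -2
  s[X_2,X_2] = ((2)·(2) + (2)·(2) + (-3)·(-3) + (2)·(2) + (-3)·(-3)) / 4 = 30/4 = 7.5
  Sample standard deviations s_i = √(s[i,i]):
  s(X_1) = √(5.7) = 2.3875
  s(X_2) = √(7.5) = 2.7386

Step 3 — r_{ij} = s_{ij} / (s_i · s_j):
  r[X_1,X_1] = 1 (diagonal).
  r[X_1,X_2] = -2 / (2.3875 · 2.7386) = -2 / 6.5383 = -0.3059
  r[X_2,X_2] = 1 (diagonal).

R is symmetric with unit diagonal. Assembling:

R = [[1, -0.3059],
 [-0.3059, 1]]


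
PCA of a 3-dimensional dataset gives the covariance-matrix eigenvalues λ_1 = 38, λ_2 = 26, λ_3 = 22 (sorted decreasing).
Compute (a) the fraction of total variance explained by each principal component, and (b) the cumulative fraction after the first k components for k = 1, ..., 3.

Step 1 — total variance = trace(Sigma) = Σ λ_i = 38 + 26 + 22 = 86.

Step 2 — fraction explained by component i = λ_i / Σ λ:
  PC1: 38/86 = 0.4419
  PC2: 26/86 = 0.3023
  PC3: 22/86 = 0.2558

Step 3 — cumulative fraction after k components = (λ_1 + ... + λ_k) / Σ λ:
  k = 1: 38/86 = 0.4419
  k = 2: (38 + 26)/86 = 64/86 = 0.7442
  k = 3: (38 + 26 + 22)/86 = 86/86 = 1

Summary (fraction, with percent):

explained: PC1 0.4419 (44.19%), PC2 0.3023 (30.23%), PC3 0.2558 (25.58%);  cumulative: 0.4419, 0.7442, 1


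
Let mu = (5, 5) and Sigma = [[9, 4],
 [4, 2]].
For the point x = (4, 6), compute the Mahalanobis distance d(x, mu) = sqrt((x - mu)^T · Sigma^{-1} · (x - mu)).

Step 1 — centre the observation: (x - mu) = (-1, 1).

Step 2 — invert Sigma. det(Sigma) = 9·2 - (4)² = 2.
  Sigma^{-1} = (1/det) · [[d, -b], [-b, a]] = [[1, -2],
 [-2, 4.5]].

Step 3 — form the quadratic (x - mu)^T · Sigma^{-1} · (x - mu):
  Sigma^{-1} · (x - mu) = (-3, 6.5).
  (x - mu)^T · [Sigma^{-1} · (x - mu)] = (-1)·(-3) + (1)·(6.5) = 9.5.

Step 4 — take square root: d = √(9.5) ≈ 3.0822.

d(x, mu) = √(9.5) ≈ 3.0822


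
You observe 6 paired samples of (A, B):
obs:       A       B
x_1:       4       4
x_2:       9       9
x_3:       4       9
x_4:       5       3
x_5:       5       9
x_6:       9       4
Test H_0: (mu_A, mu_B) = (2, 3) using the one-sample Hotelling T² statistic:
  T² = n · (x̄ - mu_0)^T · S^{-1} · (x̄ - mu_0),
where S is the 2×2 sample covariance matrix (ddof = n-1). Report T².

Step 1 — sample mean vector:
  mean(A) = (4 + 9 + 4 + 5 + 5 + 9) / 6 = 36/6 = 6
  mean(B) = (4 + 9 + 9 + 3 + 9 + 4) / 6 = 38/6 = 6.3333
  x̄ = (6, 6.3333),  deviation x̄ - mu_0 = (6, 6.3333) - (2, 3) = (4, 3.3333).

Step 2 — sample covariance matrix, S[i,j] = (1/(n-1)) · Σ_k (x_{k,i} - mean_i) · (x_{k,j} - mean_j), divisor n-1 = 5:
  S[A,A] = ((-2)·(-2) + (3)·(3) + (-2)·(-2) + (-1)·(-1) + (-1)·(-1) + (3)·(3)) / 5 = 28/5 = 5.6
  S[A,B] = ((-2)·(-2.3333) + (3)·(2.6667) + (-2)·(2.6667) + (-1)·(-3.3333) + (-1)·(2.6667) + (3)·(-2.3333)) / 5 = 1/5 = 0.2
  S[B,B] = ((-2.3333)·(-2.3333) + (2.6667)·(2.6667) + (2.6667)·(2.6667) + (-3.3333)·(-3.3333) + (2.6667)·(2.6667) + (-2.3333)·(-2.3333)) / 5 = 43.3333/5 = 8.6667
  S = [[5.6, 0.2],
 [0.2, 8.6667]].

Step 3 — invert S. det(S) = 5.6·8.6667 - (0.2)² = 48.4933.
  S^{-1} = (1/det) · [[d, -b], [-b, a]] = [[0.1787, -0.0041],
 [-0.0041, 0.1155]].

Step 4 — quadratic form (x̄ - mu_0)^T · S^{-1} · (x̄ - mu_0):
  S^{-1} · (x̄ - mu_0) = (0.7011, 0.3684),
  (x̄ - mu_0)^T · [...] = (4)·(0.7011) + (3.3333)·(0.3684) = 4.0326.

Step 5 — scale by n: T² = 6 · 4.0326 = 24.1958.

T² ≈ 24.1958


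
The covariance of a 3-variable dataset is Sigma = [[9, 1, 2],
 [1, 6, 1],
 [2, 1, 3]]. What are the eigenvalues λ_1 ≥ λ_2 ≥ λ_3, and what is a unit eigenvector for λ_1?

Step 1 — characteristic polynomial p(λ) = det(λI - Sigma) = λ³ - tr·λ² + c_1·λ - det, where tr = trace, c_1 = sum of the principal 2×2 minors, det = det(Sigma):
  tr = 9 + 6 + 3 = 18,
  c_1 = (9·6 - (1)²) + (9·3 - (2)²) + (6·3 - (1)²) = 53 + 23 + 17 = 93,
  det = 9·(6·3 - (1)²) - (1)·((1)·3 - (1)·(2)) + (2)·((1)·(1) - 6·(2)) = 9·(17) - (1)·(1) + (2)·(-11) = 130.
  So p(λ) = λ³ - 18λ² + 93λ - 130.
Step 2 — look for an integer root (rational root theorem: any rational root is an integer divisor of 130). Testing λ = 10:
  p(10) = 1000 - 1800 + 930 - 130 = 0  ✓
  Dividing out (λ - 10): p(λ) = (λ - 10)(λ² - 8λ + 13).
Step 3 — remaining eigenvalues from the quadratic λ² - 8λ + 13 = 0:
  Δ = 8² - 4·13 = 64 - 52 = 12,  λ = (8 ± √12)/2 = (8 ± 3.4641)/2 ≈ 5.7321 or 2.2679.
  Sorted: λ_1 = 10,  λ_2 = 5.7321,  λ_3 = 2.2679  (check: sum = 18 = tr ✓).

Step 4 — unit eigenvector for λ_1 = 10: v spans the null space of (Sigma - λ_1 I), whose rows are
  r_1 = (-1, 1, 2),  r_2 = (1, -4, 1),  r_3 = (2, 1, -7).
  v is orthogonal to every row, so take v ∝ r_1 × r_2 = ((1)·(1) - (2)·(-4), (2)·(1) - (-1)·(1), (-1)·(-4) - (1)·(1)) = (9, 3, 3).
  Rescale (divide by 3): u = (3, 1, 1).
  ||u|| = √((3)² + (1)² + (1)²) = √(11) ≈ 3.3166,  v_1 = u/||u|| ≈ (0.9045, 0.3015, 0.3015) (||v_1|| = 1).

λ_1 = 10,  λ_2 = 5.7321,  λ_3 = 2.2679;  v_1 ≈ (0.9045, 0.3015, 0.3015)


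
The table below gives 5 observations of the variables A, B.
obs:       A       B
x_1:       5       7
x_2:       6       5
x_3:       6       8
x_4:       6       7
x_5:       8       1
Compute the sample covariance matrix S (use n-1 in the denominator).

Step 1 — column means:
  mean(A) = (5 + 6 + 6 + 6 + 8) / 5 = 31/5 = 6.2
  mean(B) = (7 + 5 + 8 + 7 + 1) / 5 = 28/5 = 5.6

Step 2 — sample covariance S[i,j] = (1/(n-1)) · Σ_k (x_{k,i} - mean_i) · (x_{k,j} - mean_j), with n-1 = 4.
  S[A,A] = ((-1.2)·(-1.2) + (-0.2)·(-0.2) + (-0.2)·(-0.2) + (-0.2)·(-0.2) + (1.8)·(1.8)) / 4 = 4.8/4 = 1.2
  S[A,B] = ((-1.2)·(1.4) + (-0.2)·(-0.6) + (-0.2)·(2.4) + (-0.2)·(1.4) + (1.8)·(-4.6)) / 4 = -10.6/4 = -2.65
  S[B,B] = ((1.4)·(1.4) + (-0.6)·(-0.6) + (2.4)·(2.4) + (1.4)·(1.4) + (-4.6)·(-4.6)) / 4 = 31.2/4 = 7.8

S is symmetric (S[j,i] = S[i,j]). Assembling:

S = [[1.2, -2.65],
 [-2.65, 7.8]]


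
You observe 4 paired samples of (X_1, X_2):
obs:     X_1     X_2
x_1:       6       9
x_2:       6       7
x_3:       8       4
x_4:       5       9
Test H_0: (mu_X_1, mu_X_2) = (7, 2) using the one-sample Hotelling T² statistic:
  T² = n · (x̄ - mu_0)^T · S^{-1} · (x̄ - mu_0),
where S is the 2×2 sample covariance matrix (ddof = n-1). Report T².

Step 1 — sample mean vector:
  mean(X_1) = (6 + 6 + 8 + 5) / 4 = 25/4 = 6.25
  mean(X_2) = (9 + 7 + 4 + 9) / 4 = 29/4 = 7.25
  x̄ = (6.25, 7.25),  deviation x̄ - mu_0 = (6.25, 7.25) - (7, 2) = (-0.75, 5.25).

Step 2 — sample covariance matrix, S[i,j] = (1/(n-1)) · Σ_k (x_{k,i} - mean_i) · (x_{k,j} - mean_j), divisor n-1 = 3:
  S[X_1,X_1] = ((-0.25)·(-0.25) + (-0.25)·(-0.25) + (1.75)·(1.75) + (-1.25)·(-1.25)) / 3 = 4.75/3 = 1.5833
  S[X_1,X_2] = ((-0.25)·(1.75) + (-0.25)·(-0.25) + (1.75)·(-3.25) + (-1.25)·(1.75)) / 3 = -8.25/3 = -2.75
  S[X_2,X_2] = ((1.75)·(1.75) + (-0.25)·(-0.25) + (-3.25)·(-3.25) + (1.75)·(1.75)) / 3 = 16.75/3 = 5.5833
  S = [[1.5833, -2.75],
 [-2.75, 5.5833]].

Step 3 — invert S. det(S) = 1.5833·5.5833 - (-2.75)² = 1.2778.
  S^{-1} = (1/det) · [[d, -b], [-b, a]] = [[4.3696, 2.1522],
 [2.1522, 1.2391]].

Step 4 — quadratic form (x̄ - mu_0)^T · S^{-1} · (x̄ - mu_0):
  S^{-1} · (x̄ - mu_0) = (8.0217, 4.8913),
  (x̄ - mu_0)^T · [...] = (-0.75)·(8.0217) + (5.25)·(4.8913) = 19.663.

Step 5 — scale by n: T² = 4 · 19.663 = 78.6522.

T² ≈ 78.6522


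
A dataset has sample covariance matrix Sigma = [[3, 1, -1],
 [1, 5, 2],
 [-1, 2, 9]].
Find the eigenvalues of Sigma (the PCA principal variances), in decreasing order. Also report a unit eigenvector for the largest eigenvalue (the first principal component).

Step 1 — characteristic polynomial p(λ) = det(λI - Sigma) = λ³ - tr·λ² + c_1·λ - det, where tr = trace, c_1 = sum of the principal 2×2 minors, det = det(Sigma):
  tr = 3 + 5 + 9 = 17,
  c_1 = (3·5 - (1)²) + (3·9 - (-1)²) + (5·9 - (2)²) = 14 + 26 + 41 = 81,
  det = 3·(5·9 - (2)²) - (1)·((1)·9 - (2)·(-1)) + (-1)·((1)·(2) - 5·(-1)) = 3·(41) - (1)·(11) + (-1)·(7) = 105.
  So p(λ) = λ³ - 17λ² + 81λ - 105.
Step 2 — look for an integer root (rational root theorem: any rational root is an integer divisor of 105). Testing λ = 5:
  p(5) = 125 - 425 + 405 - 105 = 0  ✓
  Dividing out (λ - 5): p(λ) = (λ - 5)(λ² - 12λ + 21).
Step 3 — remaining eigenvalues from the quadratic λ² - 12λ + 21 = 0:
  Δ = 12² - 4·21 = 144 - 84 = 60,  λ = (12 ± √60)/2 = (12 ± 7.746)/2 ≈ 9.873 or 2.127.
  Sorted: λ_1 = 9.873,  λ_2 = 5,  λ_3 = 2.127  (check: sum = 17 = tr ✓).

Step 4 — unit eigenvector for λ_1 ≈ 9.873: v spans the null space of (Sigma - λ_1 I), whose rows are
  r_1 = (-6.873, 1, -1),  r_2 = (1, -4.873, 2),  r_3 = (-1, 2, -0.873).
  v is orthogonal to every row, so take v ∝ r_1 × r_2 = ((1)·(2) - (-1)·(-4.873), (-1)·(1) - (-6.873)·(2), (-6.873)·(-4.873) - (1)·(1)) ≈ (-2.873, 12.746, 32.4919).
  Rescale (multiply by -1 so the first nonzero entry is positive): u = (2.873, -12.746, -32.4919).
  ||u|| = √((2.873)² + (-12.746)² + (-32.4919)²) = √(1226.4394) ≈ 35.0206,  v_1 = u/||u|| ≈ (0.082, -0.364, -0.9278) (||v_1|| = 1).

λ_1 = 9.873,  λ_2 = 5,  λ_3 = 2.127;  v_1 ≈ (0.082, -0.364, -0.9278)
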